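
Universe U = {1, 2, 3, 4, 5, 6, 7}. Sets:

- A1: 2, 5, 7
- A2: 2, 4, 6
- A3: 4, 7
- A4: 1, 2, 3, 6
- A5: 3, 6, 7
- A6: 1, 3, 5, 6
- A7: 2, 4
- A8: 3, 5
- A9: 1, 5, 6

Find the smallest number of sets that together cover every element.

3

A1, A2, A4 together cover {1, 2, 3, 4, 5, 6, 7} — every element.
No 2 of the 9 sets cover everything (all 36 pairs fall short), so 3 is minimum.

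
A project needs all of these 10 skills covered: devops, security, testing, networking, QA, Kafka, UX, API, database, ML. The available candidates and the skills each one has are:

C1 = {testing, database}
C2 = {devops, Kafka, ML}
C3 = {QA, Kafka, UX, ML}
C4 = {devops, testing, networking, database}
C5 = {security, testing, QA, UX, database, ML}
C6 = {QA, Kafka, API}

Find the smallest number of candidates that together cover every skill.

3

C4, C5, C6 together cover {devops, security, testing, networking, QA, Kafka, UX, API, database, ML} — every skill.
No 2 of the 6 candidates cover everything (all 15 pairs fall short), so 3 is minimum.
Greedy (largest uncovered first) would take C5, C2, C4, C6 — 4 candidates — but 3 suffice.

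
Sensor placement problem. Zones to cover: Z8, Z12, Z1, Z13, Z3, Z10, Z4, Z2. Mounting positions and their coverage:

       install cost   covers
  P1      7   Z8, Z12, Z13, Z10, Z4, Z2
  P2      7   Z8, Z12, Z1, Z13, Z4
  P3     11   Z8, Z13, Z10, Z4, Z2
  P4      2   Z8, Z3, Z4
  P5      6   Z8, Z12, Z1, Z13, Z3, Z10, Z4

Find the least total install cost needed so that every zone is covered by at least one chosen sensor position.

P1, P5 cover every zone at install cost 7 + 6 = 13.
Any cover uses at least 2 sensor positions; among all covering selections none totals below 13.
Greedy by coverage-per-install cost would pick P4, P5, P1 for 15 — worse than the optimum 13.

13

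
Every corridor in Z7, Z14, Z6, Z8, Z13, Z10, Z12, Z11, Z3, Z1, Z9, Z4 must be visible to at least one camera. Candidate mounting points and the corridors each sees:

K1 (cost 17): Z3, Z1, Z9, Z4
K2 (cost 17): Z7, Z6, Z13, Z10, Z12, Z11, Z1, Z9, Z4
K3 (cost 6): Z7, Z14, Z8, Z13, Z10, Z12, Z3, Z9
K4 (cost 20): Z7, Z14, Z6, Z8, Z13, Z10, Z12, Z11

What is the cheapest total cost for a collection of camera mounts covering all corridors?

K2, K3 cover every corridor at cost 17 + 6 = 23.
Any cover uses at least 2 camera mounts; among all covering selections none totals below 23.

23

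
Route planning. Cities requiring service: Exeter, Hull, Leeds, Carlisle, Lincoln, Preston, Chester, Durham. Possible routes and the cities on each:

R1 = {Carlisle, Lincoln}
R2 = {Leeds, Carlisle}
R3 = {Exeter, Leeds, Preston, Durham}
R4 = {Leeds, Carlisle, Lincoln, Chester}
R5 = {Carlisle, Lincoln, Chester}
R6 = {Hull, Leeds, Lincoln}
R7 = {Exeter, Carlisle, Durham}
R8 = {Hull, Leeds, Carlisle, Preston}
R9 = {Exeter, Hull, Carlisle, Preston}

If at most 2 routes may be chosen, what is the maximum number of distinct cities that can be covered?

Choosing R3, R4 covers {Exeter, Leeds, Carlisle, Lincoln, Preston, Chester, Durham} — 7 cities.
No choice of 2 routes does better; here Hull is left uncovered.

7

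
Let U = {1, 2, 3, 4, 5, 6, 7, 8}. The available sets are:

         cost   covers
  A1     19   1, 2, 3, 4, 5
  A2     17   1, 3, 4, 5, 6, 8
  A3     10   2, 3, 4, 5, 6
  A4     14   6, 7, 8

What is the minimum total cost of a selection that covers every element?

A1, A4 cover every element at cost 19 + 14 = 33.
Any cover uses at least 2 sets; among all covering selections none totals below 33.
Greedy by coverage-per-cost would pick A3, A4, A2 for 41 — worse than the optimum 33.

33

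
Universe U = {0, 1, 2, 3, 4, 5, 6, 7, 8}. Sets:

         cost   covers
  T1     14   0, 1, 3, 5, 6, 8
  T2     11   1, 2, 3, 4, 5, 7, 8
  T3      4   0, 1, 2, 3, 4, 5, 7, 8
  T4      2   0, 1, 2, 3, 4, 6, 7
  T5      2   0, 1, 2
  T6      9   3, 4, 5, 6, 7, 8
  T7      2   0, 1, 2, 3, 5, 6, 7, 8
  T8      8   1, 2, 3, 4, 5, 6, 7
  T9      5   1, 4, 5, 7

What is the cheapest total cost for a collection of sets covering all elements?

T4, T7 cover every element at cost 2 + 2 = 4.
Any cover uses at least 2 sets; among all covering selections none totals below 4.

4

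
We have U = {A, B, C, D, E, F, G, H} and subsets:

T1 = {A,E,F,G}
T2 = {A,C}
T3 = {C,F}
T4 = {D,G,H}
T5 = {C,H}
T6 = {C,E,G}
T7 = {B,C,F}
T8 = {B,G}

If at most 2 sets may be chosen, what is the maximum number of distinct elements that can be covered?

6

Choosing T1, T4 covers {A, D, E, F, G, H} — 6 elements.
No choice of 2 sets does better; here B, C are left uncovered.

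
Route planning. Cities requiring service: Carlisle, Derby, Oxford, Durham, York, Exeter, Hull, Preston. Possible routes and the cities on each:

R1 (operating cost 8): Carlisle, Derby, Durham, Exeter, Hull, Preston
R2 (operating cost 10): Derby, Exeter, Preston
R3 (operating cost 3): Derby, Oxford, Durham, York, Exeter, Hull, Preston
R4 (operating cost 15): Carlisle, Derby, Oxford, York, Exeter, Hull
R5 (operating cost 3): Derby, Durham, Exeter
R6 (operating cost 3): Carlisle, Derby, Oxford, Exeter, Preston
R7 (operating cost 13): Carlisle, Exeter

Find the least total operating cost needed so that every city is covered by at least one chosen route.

R3, R6 cover every city at operating cost 3 + 3 = 6.
Any cover uses at least 2 routes; among all covering selections none totals below 6.

6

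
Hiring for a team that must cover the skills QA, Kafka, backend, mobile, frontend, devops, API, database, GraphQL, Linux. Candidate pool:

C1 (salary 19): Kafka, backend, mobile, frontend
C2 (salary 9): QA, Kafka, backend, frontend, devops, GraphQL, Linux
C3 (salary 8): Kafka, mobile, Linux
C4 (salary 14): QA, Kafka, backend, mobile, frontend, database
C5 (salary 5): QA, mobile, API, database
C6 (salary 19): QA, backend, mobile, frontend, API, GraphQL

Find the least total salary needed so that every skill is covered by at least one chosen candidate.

14

C2, C5 cover every skill at salary 9 + 5 = 14.
Any cover uses at least 2 candidates; among all covering selections none totals below 14.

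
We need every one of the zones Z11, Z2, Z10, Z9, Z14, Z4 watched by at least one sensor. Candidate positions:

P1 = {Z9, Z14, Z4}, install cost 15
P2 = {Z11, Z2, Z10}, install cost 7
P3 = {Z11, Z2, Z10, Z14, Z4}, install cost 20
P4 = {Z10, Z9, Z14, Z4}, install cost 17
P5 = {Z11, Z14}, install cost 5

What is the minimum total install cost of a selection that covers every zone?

22

P1, P2 cover every zone at install cost 15 + 7 = 22.
Any cover uses at least 2 sensor positions; among all covering selections none totals below 22.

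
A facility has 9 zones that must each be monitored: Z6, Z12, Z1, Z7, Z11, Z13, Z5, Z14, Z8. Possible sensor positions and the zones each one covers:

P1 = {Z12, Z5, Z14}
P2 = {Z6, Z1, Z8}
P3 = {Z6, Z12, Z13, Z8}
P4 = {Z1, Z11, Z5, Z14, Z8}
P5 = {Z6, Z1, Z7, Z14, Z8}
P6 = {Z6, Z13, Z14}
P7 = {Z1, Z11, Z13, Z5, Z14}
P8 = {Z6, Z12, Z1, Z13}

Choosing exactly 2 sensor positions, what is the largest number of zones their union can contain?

8

Choosing P3, P4 covers {Z6, Z12, Z1, Z11, Z13, Z5, Z14, Z8} — 8 zones.
No choice of 2 sensor positions does better; here Z7 is left uncovered.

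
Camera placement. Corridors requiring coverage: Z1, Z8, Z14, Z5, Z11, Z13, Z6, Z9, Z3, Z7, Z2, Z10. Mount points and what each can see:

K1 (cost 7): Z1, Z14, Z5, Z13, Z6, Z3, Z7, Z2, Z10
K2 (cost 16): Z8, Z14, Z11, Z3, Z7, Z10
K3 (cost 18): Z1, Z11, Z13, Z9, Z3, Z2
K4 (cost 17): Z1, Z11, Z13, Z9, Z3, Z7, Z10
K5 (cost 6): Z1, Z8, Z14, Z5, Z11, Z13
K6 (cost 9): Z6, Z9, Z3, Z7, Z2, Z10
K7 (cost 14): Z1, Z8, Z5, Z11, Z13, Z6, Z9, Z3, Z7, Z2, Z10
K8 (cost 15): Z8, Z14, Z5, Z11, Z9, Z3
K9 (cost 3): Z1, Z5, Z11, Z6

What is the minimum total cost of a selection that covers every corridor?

K5, K6 cover every corridor at cost 6 + 9 = 15.
Any cover uses at least 2 camera mounts; among all covering selections none totals below 15.

15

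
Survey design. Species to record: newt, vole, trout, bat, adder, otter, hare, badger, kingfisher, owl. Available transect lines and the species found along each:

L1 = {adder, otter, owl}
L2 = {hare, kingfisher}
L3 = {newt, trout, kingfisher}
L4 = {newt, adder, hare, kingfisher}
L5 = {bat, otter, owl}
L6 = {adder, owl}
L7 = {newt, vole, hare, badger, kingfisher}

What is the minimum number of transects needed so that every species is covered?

4

L1, L3, L5, L7 together cover {newt, vole, trout, bat, adder, otter, hare, badger, kingfisher, owl} — every species.
No 3 of the 7 transects cover everything (all 35 triples fall short), so 4 is minimum.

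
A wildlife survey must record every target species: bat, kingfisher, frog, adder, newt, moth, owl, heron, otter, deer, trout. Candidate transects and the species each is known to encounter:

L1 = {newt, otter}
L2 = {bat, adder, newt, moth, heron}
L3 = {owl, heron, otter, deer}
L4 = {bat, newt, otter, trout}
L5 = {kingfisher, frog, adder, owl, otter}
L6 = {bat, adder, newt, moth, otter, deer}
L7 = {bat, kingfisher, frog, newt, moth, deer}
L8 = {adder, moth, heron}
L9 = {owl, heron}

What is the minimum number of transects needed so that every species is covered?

4

L2, L3, L4, L5 together cover {bat, kingfisher, frog, adder, newt, moth, owl, heron, otter, deer, trout} — every species.
No 3 of the 9 transects cover everything (all 84 triples fall short), so 4 is minimum.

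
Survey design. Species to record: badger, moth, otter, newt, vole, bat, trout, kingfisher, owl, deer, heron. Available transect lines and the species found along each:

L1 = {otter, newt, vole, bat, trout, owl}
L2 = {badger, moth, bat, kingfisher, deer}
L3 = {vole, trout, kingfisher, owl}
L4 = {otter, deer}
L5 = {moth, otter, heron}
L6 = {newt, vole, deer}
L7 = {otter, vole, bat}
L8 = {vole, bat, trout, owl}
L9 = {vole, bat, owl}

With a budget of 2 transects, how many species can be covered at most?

10

Choosing L1, L2 covers {badger, moth, otter, newt, vole, bat, trout, kingfisher, owl, deer} — 10 species.
No choice of 2 transects does better; here heron is left uncovered.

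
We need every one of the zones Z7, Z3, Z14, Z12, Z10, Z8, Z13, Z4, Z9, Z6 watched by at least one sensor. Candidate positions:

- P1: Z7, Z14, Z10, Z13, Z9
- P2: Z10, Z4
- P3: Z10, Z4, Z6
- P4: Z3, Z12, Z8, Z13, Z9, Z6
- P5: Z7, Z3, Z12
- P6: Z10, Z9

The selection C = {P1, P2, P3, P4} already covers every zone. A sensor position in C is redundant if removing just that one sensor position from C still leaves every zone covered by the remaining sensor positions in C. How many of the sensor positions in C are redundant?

Drop P1: Z7, Z14 uncovered — not redundant.
Drop P2: the rest still cover every zone — redundant.
Drop P3: the rest still cover every zone — redundant.
Drop P4: Z3, Z12, Z8 uncovered — not redundant.
2 redundant: P2, P3.

2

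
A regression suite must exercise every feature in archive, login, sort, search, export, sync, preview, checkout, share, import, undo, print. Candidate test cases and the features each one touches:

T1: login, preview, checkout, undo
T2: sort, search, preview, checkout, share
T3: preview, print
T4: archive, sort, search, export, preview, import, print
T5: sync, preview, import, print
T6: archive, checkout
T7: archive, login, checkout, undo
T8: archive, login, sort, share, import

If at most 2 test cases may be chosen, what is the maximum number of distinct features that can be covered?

10

Choosing T1, T4 covers {archive, login, sort, search, export, preview, checkout, import, undo, print} — 10 features.
No choice of 2 test cases does better; here sync, share are left uncovered.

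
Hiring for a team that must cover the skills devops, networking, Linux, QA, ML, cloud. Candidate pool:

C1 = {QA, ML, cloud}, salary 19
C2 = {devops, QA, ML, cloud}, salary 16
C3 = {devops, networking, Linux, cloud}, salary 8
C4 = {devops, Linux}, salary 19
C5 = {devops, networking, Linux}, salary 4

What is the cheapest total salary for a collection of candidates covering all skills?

C2, C5 cover every skill at salary 16 + 4 = 20.
Any cover uses at least 2 candidates; among all covering selections none totals below 20.

20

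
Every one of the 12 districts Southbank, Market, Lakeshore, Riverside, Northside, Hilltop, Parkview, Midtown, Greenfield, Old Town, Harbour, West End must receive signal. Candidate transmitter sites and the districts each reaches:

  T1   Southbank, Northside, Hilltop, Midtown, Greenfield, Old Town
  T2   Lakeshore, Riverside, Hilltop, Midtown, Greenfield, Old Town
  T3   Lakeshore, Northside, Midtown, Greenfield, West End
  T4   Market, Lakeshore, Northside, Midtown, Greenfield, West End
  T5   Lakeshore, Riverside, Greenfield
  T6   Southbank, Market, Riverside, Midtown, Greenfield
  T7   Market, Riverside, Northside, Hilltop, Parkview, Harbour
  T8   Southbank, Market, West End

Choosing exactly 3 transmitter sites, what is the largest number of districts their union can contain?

Choosing T1, T3, T7 covers {Southbank, Market, Lakeshore, Riverside, Northside, Hilltop, Parkview, Midtown, Greenfield, Old Town, Harbour, West End} — 12 districts.
That is all 12 districts.

12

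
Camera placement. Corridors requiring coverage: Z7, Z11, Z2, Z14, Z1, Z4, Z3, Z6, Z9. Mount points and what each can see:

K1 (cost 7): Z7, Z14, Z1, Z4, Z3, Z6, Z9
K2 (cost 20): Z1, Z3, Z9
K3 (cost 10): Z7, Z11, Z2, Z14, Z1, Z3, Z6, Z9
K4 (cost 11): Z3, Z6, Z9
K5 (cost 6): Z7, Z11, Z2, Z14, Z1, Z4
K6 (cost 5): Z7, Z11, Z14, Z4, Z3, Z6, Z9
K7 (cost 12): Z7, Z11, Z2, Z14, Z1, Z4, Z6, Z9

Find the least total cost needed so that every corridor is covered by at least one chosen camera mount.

11

K5, K6 cover every corridor at cost 6 + 5 = 11.
Any cover uses at least 2 camera mounts; among all covering selections none totals below 11.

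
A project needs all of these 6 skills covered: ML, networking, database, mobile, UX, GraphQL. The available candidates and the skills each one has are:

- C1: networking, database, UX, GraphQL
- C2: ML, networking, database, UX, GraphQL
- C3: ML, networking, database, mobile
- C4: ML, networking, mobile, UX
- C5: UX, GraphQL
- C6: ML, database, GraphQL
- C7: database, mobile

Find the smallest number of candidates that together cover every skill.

C1, C3 together cover {ML, networking, database, mobile, UX, GraphQL} — every skill.
No single candidate contains all 6 skills, so 2 is optimal.

2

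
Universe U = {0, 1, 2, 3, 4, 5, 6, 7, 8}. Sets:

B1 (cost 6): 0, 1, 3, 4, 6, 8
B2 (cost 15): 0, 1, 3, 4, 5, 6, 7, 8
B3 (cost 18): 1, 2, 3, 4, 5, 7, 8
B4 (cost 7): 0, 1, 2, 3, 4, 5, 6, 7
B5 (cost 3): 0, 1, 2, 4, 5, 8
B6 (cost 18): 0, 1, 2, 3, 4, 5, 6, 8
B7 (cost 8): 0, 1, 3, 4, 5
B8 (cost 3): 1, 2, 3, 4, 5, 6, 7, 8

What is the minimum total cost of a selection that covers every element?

B5, B8 cover every element at cost 3 + 3 = 6.
Any cover uses at least 2 sets; among all covering selections none totals below 6.

6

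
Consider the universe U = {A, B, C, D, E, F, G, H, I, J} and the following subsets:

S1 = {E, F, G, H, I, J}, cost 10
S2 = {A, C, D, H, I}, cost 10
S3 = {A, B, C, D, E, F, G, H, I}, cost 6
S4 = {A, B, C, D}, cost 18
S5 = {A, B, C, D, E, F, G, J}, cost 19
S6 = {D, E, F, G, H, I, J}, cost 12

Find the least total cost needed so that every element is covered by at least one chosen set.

16

S1, S3 cover every element at cost 10 + 6 = 16.
Any cover uses at least 2 sets; among all covering selections none totals below 16.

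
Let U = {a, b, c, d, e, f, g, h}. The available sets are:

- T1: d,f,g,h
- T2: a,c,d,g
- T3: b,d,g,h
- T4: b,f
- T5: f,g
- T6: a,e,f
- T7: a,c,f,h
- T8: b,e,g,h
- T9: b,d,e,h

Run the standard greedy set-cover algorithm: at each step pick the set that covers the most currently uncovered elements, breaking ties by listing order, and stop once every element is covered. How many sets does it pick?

3

Pick 1: T1 covers 4 new elements (d, f, g, h).
Pick 2: T2 covers 2 new elements (a, c).
Pick 3: T8 covers 2 new elements (b, e).
Greedy uses 3 sets.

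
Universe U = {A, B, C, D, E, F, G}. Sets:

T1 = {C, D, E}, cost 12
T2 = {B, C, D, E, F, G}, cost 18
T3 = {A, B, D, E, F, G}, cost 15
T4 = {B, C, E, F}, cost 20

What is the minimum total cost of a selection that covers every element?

T1, T3 cover every element at cost 12 + 15 = 27.
Any cover uses at least 2 sets; among all covering selections none totals below 27.

27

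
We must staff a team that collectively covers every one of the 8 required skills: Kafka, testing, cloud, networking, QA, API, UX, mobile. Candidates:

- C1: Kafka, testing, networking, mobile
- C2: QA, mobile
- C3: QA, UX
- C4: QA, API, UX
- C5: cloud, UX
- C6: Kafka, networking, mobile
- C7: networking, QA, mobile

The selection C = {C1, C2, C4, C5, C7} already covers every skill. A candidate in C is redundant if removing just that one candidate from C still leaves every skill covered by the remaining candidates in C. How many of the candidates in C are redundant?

Drop C1: Kafka, testing uncovered — not redundant.
Drop C2: the rest still cover every skill — redundant.
Drop C4: API uncovered — not redundant.
Drop C5: cloud uncovered — not redundant.
Drop C7: the rest still cover every skill — redundant.
2 redundant: C2, C7.

2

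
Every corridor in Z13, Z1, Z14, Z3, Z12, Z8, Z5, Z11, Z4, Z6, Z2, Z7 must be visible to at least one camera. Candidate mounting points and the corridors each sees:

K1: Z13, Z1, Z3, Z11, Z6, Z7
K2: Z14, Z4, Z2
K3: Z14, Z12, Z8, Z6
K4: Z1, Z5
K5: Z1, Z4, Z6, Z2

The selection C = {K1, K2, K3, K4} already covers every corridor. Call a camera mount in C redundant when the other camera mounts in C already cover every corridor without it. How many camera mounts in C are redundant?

Drop K1: Z13, Z3, Z11, Z7 uncovered — not redundant.
Drop K2: Z4, Z2 uncovered — not redundant.
Drop K3: Z12, Z8 uncovered — not redundant.
Drop K4: Z5 uncovered — not redundant.
None of the camera mounts in C is redundant.

0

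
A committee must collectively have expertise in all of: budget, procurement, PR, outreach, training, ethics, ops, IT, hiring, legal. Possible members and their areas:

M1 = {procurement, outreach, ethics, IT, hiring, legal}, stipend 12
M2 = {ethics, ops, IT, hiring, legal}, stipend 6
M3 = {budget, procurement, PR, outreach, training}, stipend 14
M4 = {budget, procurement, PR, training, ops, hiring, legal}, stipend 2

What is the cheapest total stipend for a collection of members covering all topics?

14

M1, M4 cover every topic at stipend 12 + 2 = 14.
Any cover uses at least 2 members; among all covering selections none totals below 14.
Greedy by coverage-per-stipend would pick M4, M2, M1 for 20 — worse than the optimum 14.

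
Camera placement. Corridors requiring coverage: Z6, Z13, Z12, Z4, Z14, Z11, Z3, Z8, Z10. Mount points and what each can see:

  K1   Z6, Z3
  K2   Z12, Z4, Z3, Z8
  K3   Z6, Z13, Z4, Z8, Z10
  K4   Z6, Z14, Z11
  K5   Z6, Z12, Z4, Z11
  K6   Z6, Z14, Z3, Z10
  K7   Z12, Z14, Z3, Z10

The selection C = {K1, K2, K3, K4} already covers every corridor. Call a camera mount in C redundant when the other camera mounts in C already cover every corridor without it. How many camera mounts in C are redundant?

Drop K1: the rest still cover every corridor — redundant.
Drop K2: Z12 uncovered — not redundant.
Drop K3: Z13, Z10 uncovered — not redundant.
Drop K4: Z14, Z11 uncovered — not redundant.
1 redundant: K1.

1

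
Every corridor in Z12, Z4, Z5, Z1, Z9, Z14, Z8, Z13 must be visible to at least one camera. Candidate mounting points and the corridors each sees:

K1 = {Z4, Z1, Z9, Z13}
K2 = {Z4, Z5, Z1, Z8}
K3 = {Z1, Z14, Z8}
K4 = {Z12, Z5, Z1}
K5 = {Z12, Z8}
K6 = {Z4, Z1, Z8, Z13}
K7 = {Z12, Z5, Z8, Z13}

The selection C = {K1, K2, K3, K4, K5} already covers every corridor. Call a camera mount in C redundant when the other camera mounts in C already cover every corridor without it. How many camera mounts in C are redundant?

Drop K1: Z9, Z13 uncovered — not redundant.
Drop K2: the rest still cover every corridor — redundant.
Drop K3: Z14 uncovered — not redundant.
Drop K4: the rest still cover every corridor — redundant.
Drop K5: the rest still cover every corridor — redundant.
3 redundant: K2, K4, K5.

3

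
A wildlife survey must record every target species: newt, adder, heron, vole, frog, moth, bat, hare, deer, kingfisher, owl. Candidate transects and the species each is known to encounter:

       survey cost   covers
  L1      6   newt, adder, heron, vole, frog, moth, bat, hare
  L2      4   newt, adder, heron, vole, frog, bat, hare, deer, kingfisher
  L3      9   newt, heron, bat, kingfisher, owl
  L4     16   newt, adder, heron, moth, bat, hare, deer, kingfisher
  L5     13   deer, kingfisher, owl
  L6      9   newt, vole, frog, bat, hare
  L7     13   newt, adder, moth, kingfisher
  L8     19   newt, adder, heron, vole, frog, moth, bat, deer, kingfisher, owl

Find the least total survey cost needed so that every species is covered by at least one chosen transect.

L1, L5 cover every species at survey cost 6 + 13 = 19.
Any cover uses at least 2 transects; among all covering selections none totals below 19.

19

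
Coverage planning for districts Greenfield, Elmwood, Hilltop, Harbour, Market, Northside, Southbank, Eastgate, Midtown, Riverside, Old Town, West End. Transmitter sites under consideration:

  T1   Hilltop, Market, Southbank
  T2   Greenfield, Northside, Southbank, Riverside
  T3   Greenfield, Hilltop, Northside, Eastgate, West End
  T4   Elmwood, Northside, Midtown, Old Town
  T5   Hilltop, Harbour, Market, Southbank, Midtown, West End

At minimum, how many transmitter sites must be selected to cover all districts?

T2, T3, T4, T5 together cover {Greenfield, Elmwood, Hilltop, Harbour, Market, Northside, Southbank, Eastgate, Midtown, Riverside, Old Town, West End} — every district.
No 3 of the 5 transmitter sites cover everything (all 10 triples fall short), so 4 is minimum.

4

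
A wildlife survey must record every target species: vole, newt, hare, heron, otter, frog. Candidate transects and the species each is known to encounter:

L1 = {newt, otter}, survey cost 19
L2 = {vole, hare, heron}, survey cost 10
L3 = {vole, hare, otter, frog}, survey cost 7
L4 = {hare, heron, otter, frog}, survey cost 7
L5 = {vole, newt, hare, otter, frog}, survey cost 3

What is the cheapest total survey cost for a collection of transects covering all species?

10

L4, L5 cover every species at survey cost 7 + 3 = 10.
Any cover uses at least 2 transects; among all covering selections none totals below 10.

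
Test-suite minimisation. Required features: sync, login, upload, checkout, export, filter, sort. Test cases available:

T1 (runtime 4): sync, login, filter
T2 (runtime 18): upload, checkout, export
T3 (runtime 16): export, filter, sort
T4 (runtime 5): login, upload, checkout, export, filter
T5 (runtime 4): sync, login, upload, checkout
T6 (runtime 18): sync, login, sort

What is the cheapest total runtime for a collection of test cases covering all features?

20

T3, T5 cover every feature at runtime 16 + 4 = 20.
Any cover uses at least 2 test cases; among all covering selections none totals below 20.
Greedy by coverage-per-runtime would pick T4, T1, T3 for 25 — worse than the optimum 20.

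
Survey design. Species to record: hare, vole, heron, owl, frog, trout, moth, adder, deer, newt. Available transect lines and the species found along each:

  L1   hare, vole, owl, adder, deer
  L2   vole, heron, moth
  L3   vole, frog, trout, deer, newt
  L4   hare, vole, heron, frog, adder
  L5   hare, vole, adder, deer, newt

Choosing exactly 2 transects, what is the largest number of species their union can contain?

8

Choosing L1, L3 covers {hare, vole, owl, frog, trout, adder, deer, newt} — 8 species.
No choice of 2 transects does better; here heron, moth are left uncovered.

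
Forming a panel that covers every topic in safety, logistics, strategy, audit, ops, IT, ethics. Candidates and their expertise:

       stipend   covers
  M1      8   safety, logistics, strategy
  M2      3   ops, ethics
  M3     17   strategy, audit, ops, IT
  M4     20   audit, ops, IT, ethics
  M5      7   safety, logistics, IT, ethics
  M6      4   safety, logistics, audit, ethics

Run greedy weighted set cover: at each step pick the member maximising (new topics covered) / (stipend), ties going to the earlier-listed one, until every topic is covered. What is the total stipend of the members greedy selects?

22

Pick 1: M6 adds 4 new (safety, logistics, audit, ethics) at stipend 4 (ratio 4/4).
Pick 2: M2 adds 1 new (ops) at stipend 3 (ratio 1/3).
Pick 3: M5 adds 1 new (IT) at stipend 7 (ratio 1/7).
Pick 4: M1 adds 1 new (strategy) at stipend 8 (ratio 1/8).
Greedy total stipend: 4 + 3 + 7 + 8 = 22. (The true optimum is 21, so greedy overshoots here.)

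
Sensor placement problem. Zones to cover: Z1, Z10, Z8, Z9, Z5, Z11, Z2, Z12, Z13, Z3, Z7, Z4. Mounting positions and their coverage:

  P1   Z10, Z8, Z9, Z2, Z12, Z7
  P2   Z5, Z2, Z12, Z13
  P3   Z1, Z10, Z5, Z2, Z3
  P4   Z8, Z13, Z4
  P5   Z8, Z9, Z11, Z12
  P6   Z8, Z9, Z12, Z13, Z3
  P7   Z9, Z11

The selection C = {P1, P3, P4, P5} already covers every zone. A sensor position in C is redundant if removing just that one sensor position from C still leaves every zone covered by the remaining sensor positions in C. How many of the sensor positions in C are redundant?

0

Drop P1: Z7 uncovered — not redundant.
Drop P3: Z1, Z5, Z3 uncovered — not redundant.
Drop P4: Z13, Z4 uncovered — not redundant.
Drop P5: Z11 uncovered — not redundant.
None of the sensor positions in C is redundant.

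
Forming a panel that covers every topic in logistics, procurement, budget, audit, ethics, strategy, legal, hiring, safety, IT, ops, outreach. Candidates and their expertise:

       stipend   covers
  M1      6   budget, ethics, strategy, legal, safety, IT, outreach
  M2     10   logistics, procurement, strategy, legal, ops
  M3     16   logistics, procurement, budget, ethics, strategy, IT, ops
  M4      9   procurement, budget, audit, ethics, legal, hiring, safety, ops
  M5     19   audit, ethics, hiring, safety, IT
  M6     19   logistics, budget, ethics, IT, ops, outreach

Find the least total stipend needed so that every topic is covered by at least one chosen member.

25

M1, M2, M4 cover every topic at stipend 6 + 10 + 9 = 25.
Any cover uses at least 3 members; among all covering selections none totals below 25.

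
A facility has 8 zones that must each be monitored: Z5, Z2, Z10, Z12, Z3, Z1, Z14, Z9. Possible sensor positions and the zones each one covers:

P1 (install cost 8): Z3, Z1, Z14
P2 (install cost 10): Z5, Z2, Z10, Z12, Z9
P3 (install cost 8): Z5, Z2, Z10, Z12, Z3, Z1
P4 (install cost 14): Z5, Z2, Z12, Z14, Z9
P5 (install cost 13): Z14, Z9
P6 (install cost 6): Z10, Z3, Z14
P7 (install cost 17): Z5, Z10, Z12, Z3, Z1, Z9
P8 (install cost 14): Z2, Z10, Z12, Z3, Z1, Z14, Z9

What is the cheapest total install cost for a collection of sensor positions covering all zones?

P1, P2 cover every zone at install cost 8 + 10 = 18.
Any cover uses at least 2 sensor positions; among all covering selections none totals below 18.
Greedy by coverage-per-install cost would pick P3, P6, P2 for 24 — worse than the optimum 18.

18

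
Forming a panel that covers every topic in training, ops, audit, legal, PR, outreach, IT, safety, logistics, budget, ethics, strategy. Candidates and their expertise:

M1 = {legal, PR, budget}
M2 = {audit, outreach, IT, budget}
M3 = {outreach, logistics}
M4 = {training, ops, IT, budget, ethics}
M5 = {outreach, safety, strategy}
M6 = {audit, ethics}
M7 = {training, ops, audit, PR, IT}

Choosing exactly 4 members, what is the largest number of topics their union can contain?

Choosing M1, M2, M4, M5 covers {training, ops, audit, legal, PR, outreach, IT, safety, budget, ethics, strategy} — 11 topics.
No choice of 4 members does better; here logistics is left uncovered.

11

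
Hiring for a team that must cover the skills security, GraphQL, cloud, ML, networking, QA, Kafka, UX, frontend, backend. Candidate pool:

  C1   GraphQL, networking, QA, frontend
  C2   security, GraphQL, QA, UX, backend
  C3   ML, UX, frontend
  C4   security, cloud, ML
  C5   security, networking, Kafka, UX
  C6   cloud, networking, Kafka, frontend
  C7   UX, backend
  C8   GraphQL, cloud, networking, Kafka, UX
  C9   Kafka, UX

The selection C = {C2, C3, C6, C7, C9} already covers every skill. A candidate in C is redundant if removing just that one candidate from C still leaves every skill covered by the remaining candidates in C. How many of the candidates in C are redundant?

Drop C2: security, GraphQL, QA uncovered — not redundant.
Drop C3: ML uncovered — not redundant.
Drop C6: cloud, networking uncovered — not redundant.
Drop C7: the rest still cover every skill — redundant.
Drop C9: the rest still cover every skill — redundant.
2 redundant: C7, C9.

2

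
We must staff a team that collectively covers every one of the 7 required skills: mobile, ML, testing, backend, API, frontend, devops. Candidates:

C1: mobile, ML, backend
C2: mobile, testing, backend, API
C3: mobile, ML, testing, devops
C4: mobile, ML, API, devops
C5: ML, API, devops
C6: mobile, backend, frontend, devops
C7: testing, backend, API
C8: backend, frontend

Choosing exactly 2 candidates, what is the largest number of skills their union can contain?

Choosing C2, C3 covers {mobile, ML, testing, backend, API, devops} — 6 skills.
No choice of 2 candidates does better; here frontend is left uncovered.

6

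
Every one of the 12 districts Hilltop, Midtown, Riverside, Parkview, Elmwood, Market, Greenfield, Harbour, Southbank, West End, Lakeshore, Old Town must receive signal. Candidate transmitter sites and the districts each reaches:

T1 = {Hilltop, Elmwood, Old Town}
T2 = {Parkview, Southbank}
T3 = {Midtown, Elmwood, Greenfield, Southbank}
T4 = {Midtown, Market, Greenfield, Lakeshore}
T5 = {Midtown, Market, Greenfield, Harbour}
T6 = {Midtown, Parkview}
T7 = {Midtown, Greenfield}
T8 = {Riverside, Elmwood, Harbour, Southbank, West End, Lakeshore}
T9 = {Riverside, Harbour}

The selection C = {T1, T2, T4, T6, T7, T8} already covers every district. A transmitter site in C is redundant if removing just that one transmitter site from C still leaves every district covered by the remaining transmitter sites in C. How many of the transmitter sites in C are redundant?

3

Drop T1: Hilltop, Old Town uncovered — not redundant.
Drop T2: the rest still cover every district — redundant.
Drop T4: Market uncovered — not redundant.
Drop T6: the rest still cover every district — redundant.
Drop T7: the rest still cover every district — redundant.
Drop T8: Riverside, Harbour, West End uncovered — not redundant.
3 redundant: T2, T6, T7.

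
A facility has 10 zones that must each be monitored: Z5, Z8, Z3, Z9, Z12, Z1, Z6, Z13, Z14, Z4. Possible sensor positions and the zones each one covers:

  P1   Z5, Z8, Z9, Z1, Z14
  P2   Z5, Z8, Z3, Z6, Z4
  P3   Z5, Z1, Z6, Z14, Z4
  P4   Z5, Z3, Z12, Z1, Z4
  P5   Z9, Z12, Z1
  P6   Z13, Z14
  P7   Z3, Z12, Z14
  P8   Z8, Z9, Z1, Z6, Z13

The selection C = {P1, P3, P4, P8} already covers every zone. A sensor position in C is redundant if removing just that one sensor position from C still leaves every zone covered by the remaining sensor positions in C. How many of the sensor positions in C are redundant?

2

Drop P1: the rest still cover every zone — redundant.
Drop P3: the rest still cover every zone — redundant.
Drop P4: Z3, Z12 uncovered — not redundant.
Drop P8: Z13 uncovered — not redundant.
2 redundant: P1, P3.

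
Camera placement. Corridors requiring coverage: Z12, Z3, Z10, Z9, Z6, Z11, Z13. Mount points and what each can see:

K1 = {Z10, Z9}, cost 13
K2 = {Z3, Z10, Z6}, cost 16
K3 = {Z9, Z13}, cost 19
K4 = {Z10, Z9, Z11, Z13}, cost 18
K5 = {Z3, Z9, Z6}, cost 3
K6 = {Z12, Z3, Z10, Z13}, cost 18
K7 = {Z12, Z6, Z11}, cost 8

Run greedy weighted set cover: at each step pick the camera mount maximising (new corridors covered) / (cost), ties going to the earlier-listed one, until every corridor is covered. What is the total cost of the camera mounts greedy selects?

Pick 1: K5 adds 3 new (Z3, Z9, Z6) at cost 3 (ratio 3/3).
Pick 2: K7 adds 2 new (Z12, Z11) at cost 8 (ratio 2/8).
Pick 3: K4 adds 2 new (Z10, Z13) at cost 18 (ratio 2/18).
Greedy total cost: 3 + 8 + 18 = 29.

29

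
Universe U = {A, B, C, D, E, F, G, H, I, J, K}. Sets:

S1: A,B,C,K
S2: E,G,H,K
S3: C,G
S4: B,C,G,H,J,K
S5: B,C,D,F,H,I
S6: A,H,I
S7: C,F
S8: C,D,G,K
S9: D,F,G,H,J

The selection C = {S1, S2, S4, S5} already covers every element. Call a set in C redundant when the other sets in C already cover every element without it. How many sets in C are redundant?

Drop S1: A uncovered — not redundant.
Drop S2: E uncovered — not redundant.
Drop S4: J uncovered — not redundant.
Drop S5: D, F, I uncovered — not redundant.
None of the sets in C is redundant.

0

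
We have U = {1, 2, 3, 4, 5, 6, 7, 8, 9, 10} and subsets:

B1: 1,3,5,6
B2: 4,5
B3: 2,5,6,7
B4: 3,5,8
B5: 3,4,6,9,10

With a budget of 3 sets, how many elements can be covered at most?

9

Choosing B1, B3, B5 covers {1, 2, 3, 4, 5, 6, 7, 9, 10} — 9 elements.
No choice of 3 sets does better; here 8 is left uncovered.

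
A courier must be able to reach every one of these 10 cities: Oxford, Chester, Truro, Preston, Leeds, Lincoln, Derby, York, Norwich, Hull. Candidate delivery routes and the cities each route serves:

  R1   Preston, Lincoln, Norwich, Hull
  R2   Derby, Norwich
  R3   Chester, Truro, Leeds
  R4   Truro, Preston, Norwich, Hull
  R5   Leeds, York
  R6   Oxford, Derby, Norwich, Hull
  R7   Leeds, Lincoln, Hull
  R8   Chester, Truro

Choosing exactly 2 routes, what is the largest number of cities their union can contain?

Choosing R1, R3 covers {Chester, Truro, Preston, Leeds, Lincoln, Norwich, Hull} — 7 cities.
No choice of 2 routes does better; here Oxford, Derby, York are left uncovered.

7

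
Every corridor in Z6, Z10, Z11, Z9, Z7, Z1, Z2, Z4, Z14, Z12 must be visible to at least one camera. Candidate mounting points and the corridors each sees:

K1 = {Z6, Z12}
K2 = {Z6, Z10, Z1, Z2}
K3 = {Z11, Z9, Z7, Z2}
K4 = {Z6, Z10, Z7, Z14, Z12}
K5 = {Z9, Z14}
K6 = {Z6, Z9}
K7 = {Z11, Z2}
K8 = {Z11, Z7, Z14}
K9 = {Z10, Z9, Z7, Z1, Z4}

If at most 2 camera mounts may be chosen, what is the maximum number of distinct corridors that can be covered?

Choosing K3, K4 covers {Z6, Z10, Z11, Z9, Z7, Z2, Z14, Z12} — 8 corridors.
No choice of 2 camera mounts does better; here Z1, Z4 are left uncovered.

8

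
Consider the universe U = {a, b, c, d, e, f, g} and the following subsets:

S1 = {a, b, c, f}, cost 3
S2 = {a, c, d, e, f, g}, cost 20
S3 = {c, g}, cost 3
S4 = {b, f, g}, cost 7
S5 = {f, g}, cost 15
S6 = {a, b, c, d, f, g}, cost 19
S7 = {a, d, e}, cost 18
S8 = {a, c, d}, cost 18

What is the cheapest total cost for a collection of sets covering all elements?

23

S1, S2 cover every element at cost 3 + 20 = 23.
Any cover uses at least 2 sets; among all covering selections none totals below 23.
Greedy by coverage-per-cost would pick S1, S3, S7 for 24 — worse than the optimum 23.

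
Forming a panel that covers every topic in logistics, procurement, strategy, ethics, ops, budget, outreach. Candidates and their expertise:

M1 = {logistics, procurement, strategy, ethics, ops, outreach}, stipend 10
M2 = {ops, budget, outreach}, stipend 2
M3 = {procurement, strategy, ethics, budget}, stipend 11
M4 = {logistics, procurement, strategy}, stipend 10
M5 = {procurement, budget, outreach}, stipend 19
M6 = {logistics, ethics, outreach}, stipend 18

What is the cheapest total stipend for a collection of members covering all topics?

12

M1, M2 cover every topic at stipend 10 + 2 = 12.
Any cover uses at least 2 members; among all covering selections none totals below 12.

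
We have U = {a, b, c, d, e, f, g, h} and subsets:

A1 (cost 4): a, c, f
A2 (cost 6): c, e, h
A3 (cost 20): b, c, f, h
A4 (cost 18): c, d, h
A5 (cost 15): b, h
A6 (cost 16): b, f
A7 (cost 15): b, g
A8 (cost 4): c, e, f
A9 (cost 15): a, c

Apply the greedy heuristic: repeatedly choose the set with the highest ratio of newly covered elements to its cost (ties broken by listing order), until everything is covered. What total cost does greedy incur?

43

Pick 1: A1 adds 3 new (a, c, f) at cost 4 (ratio 3/4).
Pick 2: A2 adds 2 new (e, h) at cost 6 (ratio 2/6).
Pick 3: A7 adds 2 new (b, g) at cost 15 (ratio 2/15).
Pick 4: A4 adds 1 new (d) at cost 18 (ratio 1/18).
Greedy total cost: 4 + 6 + 15 + 18 = 43. (The true optimum is 41, so greedy overshoots here.)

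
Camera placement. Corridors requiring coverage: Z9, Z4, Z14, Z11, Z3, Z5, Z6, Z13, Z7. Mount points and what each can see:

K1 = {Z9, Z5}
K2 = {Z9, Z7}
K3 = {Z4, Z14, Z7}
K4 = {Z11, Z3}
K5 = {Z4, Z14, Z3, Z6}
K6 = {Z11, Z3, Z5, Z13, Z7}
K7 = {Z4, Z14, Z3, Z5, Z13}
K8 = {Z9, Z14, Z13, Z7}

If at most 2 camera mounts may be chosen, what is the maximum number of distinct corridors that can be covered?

8

Choosing K5, K6 covers {Z4, Z14, Z11, Z3, Z5, Z6, Z13, Z7} — 8 corridors.
No choice of 2 camera mounts does better; here Z9 is left uncovered.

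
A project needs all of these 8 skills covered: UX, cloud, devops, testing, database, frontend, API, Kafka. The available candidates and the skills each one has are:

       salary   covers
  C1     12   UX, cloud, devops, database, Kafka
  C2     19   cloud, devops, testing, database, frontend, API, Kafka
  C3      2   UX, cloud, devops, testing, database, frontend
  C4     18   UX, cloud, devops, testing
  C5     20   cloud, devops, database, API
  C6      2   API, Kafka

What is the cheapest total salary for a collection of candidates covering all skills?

4

C3, C6 cover every skill at salary 2 + 2 = 4.
Any cover uses at least 2 candidates; among all covering selections none totals below 4.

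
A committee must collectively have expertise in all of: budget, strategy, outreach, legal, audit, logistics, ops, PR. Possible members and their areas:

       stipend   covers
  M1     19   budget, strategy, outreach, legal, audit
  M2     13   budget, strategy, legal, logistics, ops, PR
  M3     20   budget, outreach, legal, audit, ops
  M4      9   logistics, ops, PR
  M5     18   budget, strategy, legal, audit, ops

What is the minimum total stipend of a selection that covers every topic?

M1, M4 cover every topic at stipend 19 + 9 = 28.
Any cover uses at least 2 members; among all covering selections none totals below 28.
Greedy by coverage-per-stipend would pick M2, M1 for 32 — worse than the optimum 28.

28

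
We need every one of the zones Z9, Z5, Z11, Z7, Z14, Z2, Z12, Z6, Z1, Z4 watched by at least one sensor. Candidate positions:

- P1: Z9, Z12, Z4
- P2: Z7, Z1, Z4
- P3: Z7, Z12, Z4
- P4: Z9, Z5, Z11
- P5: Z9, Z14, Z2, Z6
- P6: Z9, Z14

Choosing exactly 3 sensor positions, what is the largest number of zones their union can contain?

Choosing P2, P4, P5 covers {Z9, Z5, Z11, Z7, Z14, Z2, Z6, Z1, Z4} — 9 zones.
No choice of 3 sensor positions does better; here Z12 is left uncovered.

9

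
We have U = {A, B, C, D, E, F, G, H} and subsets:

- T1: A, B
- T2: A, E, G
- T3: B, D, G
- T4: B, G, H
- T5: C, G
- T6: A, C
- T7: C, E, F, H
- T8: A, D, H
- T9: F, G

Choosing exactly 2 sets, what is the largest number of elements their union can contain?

Choosing T3, T7 covers {B, C, D, E, F, G, H} — 7 elements.
No choice of 2 sets does better; here A is left uncovered.

7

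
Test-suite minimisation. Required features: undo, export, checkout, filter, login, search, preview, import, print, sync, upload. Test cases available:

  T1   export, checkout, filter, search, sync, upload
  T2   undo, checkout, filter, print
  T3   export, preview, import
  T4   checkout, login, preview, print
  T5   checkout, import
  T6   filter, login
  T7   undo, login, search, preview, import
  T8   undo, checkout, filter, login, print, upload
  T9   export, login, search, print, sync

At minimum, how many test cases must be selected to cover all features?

T1, T2, T7 together cover {undo, export, checkout, filter, login, search, preview, import, print, sync, upload} — every feature.
No 2 of the 9 test cases cover everything (all 36 pairs fall short), so 3 is minimum.

3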